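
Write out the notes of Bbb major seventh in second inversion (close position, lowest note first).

Bbb major seventh is Bbb–Db–Fb–Ab. Second inversion puts the fifth (Fb) in the bass, with the remaining tones above: Fb, Ab, Bbb, Db.

Fb, Ab, Bbb, Db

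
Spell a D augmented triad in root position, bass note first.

D augmented is D–F#–A#. Root position puts the root (D) in the bass, with the remaining tones above: D, F#, A#.

D, F#, A#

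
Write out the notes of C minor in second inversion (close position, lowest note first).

The chord tones are C–Eb–G. With the fifth (G) lowest for second inversion: G, C, Eb.

G, C, Eb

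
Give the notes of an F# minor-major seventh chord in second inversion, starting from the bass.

C#, E#, F#, A

Spelling F# minor-major seventh: F#–A–C#–E#. In second inversion the fifth is bass, giving C#, E#, F#, A from the bottom.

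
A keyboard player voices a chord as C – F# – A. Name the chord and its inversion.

The distinct note names are C, F#, A. Stacked in thirds they read F#–A–C, which is a diminished triad on F#.
C is the fifth of F# diminished; fifth in the bass means second inversion (figured bass 6/4).

F# diminished, second inversion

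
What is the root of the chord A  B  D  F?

A, B, D, F are the tones of a B half-diminished seventh chord (B–D–F–A), making B the root.

B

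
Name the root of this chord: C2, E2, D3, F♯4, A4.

The distinct letter names are C, E, D, F#, A. Arranged as a stack of thirds they read D–F#–A–C–E, so D is the root (a D dominant ninth chord).

D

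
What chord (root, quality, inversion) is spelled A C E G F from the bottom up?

F major ninth, first inversion

Reducing to letter names: A, C, E, G, F. These stack in thirds as F–A–C–E–G — an F major ninth chord.
With the third (A) in the bass, the chord is in first inversion.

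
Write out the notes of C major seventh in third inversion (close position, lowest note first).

Spelling C major seventh: C–E–G–B. In third inversion the seventh is bass, giving B, C, E, G from the bottom.

B, C, E, G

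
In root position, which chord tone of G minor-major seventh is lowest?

G minor-major seventh is G–Bb–D–F#. Root position places the root in the bass: G.

G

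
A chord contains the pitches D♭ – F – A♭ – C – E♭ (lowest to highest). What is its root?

Reordering Db, F, Ab, C, Eb into stacked thirds gives Db–F–Ab–C–Eb; the bottom of that stack, Db, is the root.

Db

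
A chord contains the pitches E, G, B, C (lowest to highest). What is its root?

C

The distinct letter names are E, G, B, C. Arranged as a stack of thirds they read C–E–G–B, so C is the root (a C major seventh chord).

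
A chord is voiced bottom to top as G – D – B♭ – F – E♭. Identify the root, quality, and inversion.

The distinct note names are G, D, Bb, F, Eb. Stacked in thirds they read Eb–G–Bb–D–F, which is a major ninth chord on Eb.
G is the third of Eb major ninth; third in the bass means first inversion.

Eb major ninth, first inversion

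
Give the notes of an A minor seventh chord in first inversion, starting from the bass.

The chord tones are A–C–E–G. With the third (C) lowest for first inversion: C, E, G, A.

C, E, G, A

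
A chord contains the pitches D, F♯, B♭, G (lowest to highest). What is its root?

The distinct letter names are D, F#, Bb, G. Arranged as a stack of thirds they read G–Bb–D–F#, so G is the root (a G minor-major seventh chord).

G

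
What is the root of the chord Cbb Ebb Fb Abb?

Fb

The distinct letter names are Cbb, Ebb, Fb, Abb. Arranged as a stack of thirds they read Fb–Abb–Cbb–Ebb, so Fb is the root (an Fb half-diminished seventh chord).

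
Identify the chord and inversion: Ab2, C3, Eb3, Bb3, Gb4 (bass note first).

The pitch classes Ab, C, Eb, Bb, Gb arrange in thirds as Ab–C–Eb–Gb–Bb: an Ab dominant ninth chord.
With the root (Ab) in the bass, the chord is in root position.

Ab dominant ninth, root position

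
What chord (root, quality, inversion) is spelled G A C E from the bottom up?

A minor seventh, third inversion

The distinct note names are G, A, C, E. Stacked in thirds they read A–C–E–G, which is a minor seventh chord on A.
G is the seventh of A minor seventh; seventh in the bass means third inversion (figured bass 4/2).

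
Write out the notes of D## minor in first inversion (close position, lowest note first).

F##, A##, D##

Spelling D## minor: D##–F##–A##. In first inversion the third is bass, giving F##, A##, D## from the bottom.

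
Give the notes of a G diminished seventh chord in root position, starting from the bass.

G diminished seventh is G–Bb–Db–Fb. Root position puts the root (G) in the bass, with the remaining tones above: G, Bb, Db, Fb.

G, Bb, Db, Fb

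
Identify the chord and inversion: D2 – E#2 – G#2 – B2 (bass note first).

The distinct note names are D, E#, G#, B. Stacked in thirds they read E#–G#–B–D, which is a diminished seventh chord on E#.
The lowest note is D, the seventh of the chord, so this is third inversion (figured bass 4/2).

E# diminished seventh, third inversion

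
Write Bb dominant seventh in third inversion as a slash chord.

Bb7/Ab

Third inversion of Bb dominant seventh has the seventh (Ab) in the bass. As a slash chord: Bb7/Ab.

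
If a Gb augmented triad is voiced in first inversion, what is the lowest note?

The third of Gb augmented (Gb–Bb–D) is Bb; that is the bass in first inversion.

Bb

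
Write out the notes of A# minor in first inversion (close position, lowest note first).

C#, E#, A#

The chord tones are A#–C#–E#. With the third (C#) lowest for first inversion: C#, E#, A#.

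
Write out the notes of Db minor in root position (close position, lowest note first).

The chord tones are Db–Fb–Ab. With the root (Db) lowest for root position: Db, Fb, Ab.

Db, Fb, Ab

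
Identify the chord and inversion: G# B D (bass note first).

The pitch classes G#, B, D arrange in thirds as G#–B–D: a G# diminished triad.
G# is the root of G# diminished; root in the bass means root position (figured bass 5/3).

G# diminished, root position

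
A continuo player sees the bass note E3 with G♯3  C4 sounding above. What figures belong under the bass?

6

The notes E, G#, C stack in thirds as C–E–G# — a C augmented triad. The bass E is the third, so this is first inversion: figured 6.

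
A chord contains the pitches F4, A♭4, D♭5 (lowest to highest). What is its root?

Db

F, Ab, Db are the tones of a Db major triad (Db–F–Ab), making Db the root.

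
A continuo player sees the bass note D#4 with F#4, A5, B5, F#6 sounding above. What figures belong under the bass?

The notes D#, F#, A, B stack in thirds as B–D#–F#–A — a B dominant seventh chord. The bass D# is the third, so this is first inversion: figured 6/5.

6/5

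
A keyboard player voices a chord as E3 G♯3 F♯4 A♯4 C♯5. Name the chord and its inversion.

Reducing to letter names: E, G#, F#, A#, C#. These stack in thirds as F#–A#–C#–E–G# — an F# dominant ninth chord.
The lowest note is E, the seventh of the chord, so this is third inversion.

F# dominant ninth, third inversion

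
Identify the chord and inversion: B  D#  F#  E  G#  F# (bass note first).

E major ninth, second inversion

The distinct note names are B, D#, F#, E, G#. Stacked in thirds they read E–G#–B–D#–F#, which is a major ninth chord on E.
With the fifth (B) in the bass, the chord is in second inversion.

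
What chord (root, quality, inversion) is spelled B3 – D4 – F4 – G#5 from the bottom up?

G# diminished seventh, first inversion

The distinct note names are B, D, F, G#. Stacked in thirds they read G#–B–D–F, which is a diminished seventh chord on G#.
With the third (B) in the bass, the chord is in first inversion (figured bass 6/5).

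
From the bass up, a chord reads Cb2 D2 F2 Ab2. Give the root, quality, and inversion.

D diminished seventh, third inversion

The distinct note names are Cb, D, F, Ab. Stacked in thirds they read D–F–Ab–Cb, which is a diminished seventh chord on D.
With the seventh (Cb) in the bass, the chord is in third inversion (figured bass 4/2).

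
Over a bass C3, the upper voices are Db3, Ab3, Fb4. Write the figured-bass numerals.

4/2

The notes C, Db, Ab, Fb stack in thirds as Db–Fb–Ab–C — a Db minor-major seventh chord. The bass C is the seventh, so this is third inversion: figured 4/2.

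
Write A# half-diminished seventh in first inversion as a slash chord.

First inversion of A# half-diminished seventh has the third (C#) in the bass. As a slash chord: A#ø7/C#.

A#ø7/C#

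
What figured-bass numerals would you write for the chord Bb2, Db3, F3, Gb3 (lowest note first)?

6/5

The notes Bb, Db, F, Gb stack in thirds as Gb–Bb–Db–F — a Gb major seventh chord. The bass Bb is the third, so this is first inversion: figured 6/5.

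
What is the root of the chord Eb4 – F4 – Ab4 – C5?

Reordering Eb, F, Ab, C into stacked thirds gives F–Ab–C–Eb; the bottom of that stack, F, is the root.

F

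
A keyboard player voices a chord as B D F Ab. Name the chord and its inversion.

B diminished seventh, root position

The distinct note names are B, D, F, Ab. Stacked in thirds they read B–D–F–Ab, which is a diminished seventh chord on B.
With the root (B) in the bass, the chord is in root position (figured bass 7).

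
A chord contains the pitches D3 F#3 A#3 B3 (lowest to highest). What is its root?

Reordering D, F#, A#, B into stacked thirds gives B–D–F#–A#; the bottom of that stack, B, is the root.

B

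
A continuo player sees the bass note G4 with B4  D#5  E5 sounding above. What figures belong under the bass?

The notes G, B, D#, E stack in thirds as E–G–B–D# — an E minor-major seventh chord. The bass G is the third, so this is first inversion: figured 6/5.

6/5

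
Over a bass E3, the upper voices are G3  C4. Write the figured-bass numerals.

The notes E, G, C stack in thirds as C–E–G — a C major triad. The bass E is the third, so this is first inversion: figured 6.

6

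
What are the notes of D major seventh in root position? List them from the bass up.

Spelling D major seventh: D–F#–A–C#. In root position the root is bass, giving D, F#, A, C# from the bottom.

D, F#, A, C#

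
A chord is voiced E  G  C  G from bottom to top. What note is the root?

The distinct letter names are E, G, C. Arranged as a stack of thirds they read C–E–G, so C is the root (a C major triad).

C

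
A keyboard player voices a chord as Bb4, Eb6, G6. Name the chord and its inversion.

Eb major, second inversion

The distinct note names are Bb, Eb, G. Stacked in thirds they read Eb–G–Bb, which is a major triad on Eb.
The lowest note is Bb, the fifth of the chord, so this is second inversion (figured bass 6/4).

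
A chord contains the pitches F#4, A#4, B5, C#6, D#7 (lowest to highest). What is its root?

F#, A#, B, C#, D# are the tones of a B major ninth chord (B–D#–F#–A#–C#), making B the root.

B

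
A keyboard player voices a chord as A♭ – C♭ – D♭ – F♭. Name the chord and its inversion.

Db minor seventh, second inversion

The distinct note names are Ab, Cb, Db, Fb. Stacked in thirds they read Db–Fb–Ab–Cb, which is a minor seventh chord on Db.
With the fifth (Ab) in the bass, the chord is in second inversion (figured bass 4/3).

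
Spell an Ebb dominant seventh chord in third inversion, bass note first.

The chord tones are Ebb–Gb–Bbb–Dbb. With the seventh (Dbb) lowest for third inversion: Dbb, Ebb, Gb, Bbb.

Dbb, Ebb, Gb, Bbb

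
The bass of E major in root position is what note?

E

E major is E–G#–B. Root position places the root in the bass: E.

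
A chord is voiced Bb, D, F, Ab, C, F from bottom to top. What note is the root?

Bb

The distinct letter names are Bb, D, F, Ab, C. Arranged as a stack of thirds they read Bb–D–F–Ab–C, so Bb is the root (a Bb dominant ninth chord).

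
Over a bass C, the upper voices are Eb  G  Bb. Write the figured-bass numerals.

7

The notes C, Eb, G, Bb stack in thirds as C–Eb–G–Bb — a C minor seventh chord. The bass C is the root, so this is root position: figured 7.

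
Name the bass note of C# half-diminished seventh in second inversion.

C# half-diminished seventh is C#–E–G–B. Second inversion places the fifth in the bass: G.

G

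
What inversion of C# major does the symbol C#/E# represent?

C#/E# means C# major with E# in the bass. E# is the third of C# major (C#–E#–G#), so this is first inversion.

first inversion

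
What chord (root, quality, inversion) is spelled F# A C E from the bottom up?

F# half-diminished seventh, root position

Reducing to letter names: F#, A, C, E. These stack in thirds as F#–A–C–E — an F# half-diminished seventh chord.
F# is the root of F# half-diminished seventh; root in the bass means root position (figured bass 7).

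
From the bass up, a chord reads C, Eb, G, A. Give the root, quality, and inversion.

A half-diminished seventh, first inversion

The distinct note names are C, Eb, G, A. Stacked in thirds they read A–C–Eb–G, which is a half-diminished seventh chord on A.
The lowest note is C, the third of the chord, so this is first inversion (figured bass 6/5).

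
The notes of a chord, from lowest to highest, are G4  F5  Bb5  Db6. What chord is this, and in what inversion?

G half-diminished seventh, root position

Reducing to letter names: G, F, Bb, Db. These stack in thirds as G–Bb–Db–F — a G half-diminished seventh chord.
G is the root of G half-diminished seventh; root in the bass means root position (figured bass 7).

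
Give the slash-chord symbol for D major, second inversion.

Second inversion of D major has the fifth (A) in the bass. As a slash chord: D/A.

D/A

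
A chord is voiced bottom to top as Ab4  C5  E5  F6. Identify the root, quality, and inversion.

F minor-major seventh, first inversion

The pitch classes Ab, C, E, F arrange in thirds as F–Ab–C–E: an F minor-major seventh chord.
The lowest note is Ab, the third of the chord, so this is first inversion (figured bass 6/5).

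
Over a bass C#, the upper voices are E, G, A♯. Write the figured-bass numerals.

The notes C#, E, G, A# stack in thirds as A#–C#–E–G — an A# diminished seventh chord. The bass C# is the third, so this is first inversion: figured 6/5.

6/5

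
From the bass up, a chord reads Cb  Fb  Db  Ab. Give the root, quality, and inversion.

Db minor seventh, third inversion

Reducing to letter names: Cb, Fb, Db, Ab. These stack in thirds as Db–Fb–Ab–Cb — a Db minor seventh chord.
The lowest note is Cb, the seventh of the chord, so this is third inversion (figured bass 4/2).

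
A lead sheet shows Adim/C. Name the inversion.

first inversion

Adim/C means A diminished with C in the bass. C is the third of A diminished (A–C–Eb), so this is first inversion.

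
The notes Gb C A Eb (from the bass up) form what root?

Reordering Gb, C, A, Eb into stacked thirds gives A–C–Eb–Gb; the bottom of that stack, A, is the root.

A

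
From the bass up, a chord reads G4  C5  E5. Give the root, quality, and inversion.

Reducing to letter names: G, C, E. These stack in thirds as C–E–G — a C major triad.
G is the fifth of C major; fifth in the bass means second inversion (figured bass 6/4).

C major, second inversion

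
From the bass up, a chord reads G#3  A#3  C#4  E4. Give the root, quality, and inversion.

A# half-diminished seventh, third inversion

The pitch classes G#, A#, C#, E arrange in thirds as A#–C#–E–G#: an A# half-diminished seventh chord.
With the seventh (G#) in the bass, the chord is in third inversion (figured bass 4/2).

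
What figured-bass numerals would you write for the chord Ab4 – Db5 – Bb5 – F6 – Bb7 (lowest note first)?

4/2

The notes Ab, Db, Bb, F stack in thirds as Bb–Db–F–Ab — a Bb minor seventh chord. The bass Ab is the seventh, so this is third inversion: figured 4/2.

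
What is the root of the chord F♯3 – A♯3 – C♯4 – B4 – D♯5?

F#, A#, C#, B, D# are the tones of a B major ninth chord (B–D#–F#–A#–C#), making B the root.

B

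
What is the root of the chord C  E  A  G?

A

The distinct letter names are C, E, A, G. Arranged as a stack of thirds they read A–C–E–G, so A is the root (an A minor seventh chord).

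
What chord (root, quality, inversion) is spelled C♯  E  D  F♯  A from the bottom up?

The pitch classes C#, E, D, F#, A arrange in thirds as D–F#–A–C#–E: a D major ninth chord.
The lowest note is C#, the seventh of the chord, so this is third inversion.

D major ninth, third inversion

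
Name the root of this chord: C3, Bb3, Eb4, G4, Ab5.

Ab

Reordering C, Bb, Eb, G, Ab into stacked thirds gives Ab–C–Eb–G–Bb; the bottom of that stack, Ab, is the root.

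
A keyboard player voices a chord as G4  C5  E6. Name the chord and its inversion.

The pitch classes G, C, E arrange in thirds as C–E–G: a C major triad.
G is the fifth of C major; fifth in the bass means second inversion (figured bass 6/4).

C major, second inversion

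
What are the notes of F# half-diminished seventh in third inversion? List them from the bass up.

E, F#, A, C

F# half-diminished seventh is F#–A–C–E. Third inversion puts the seventh (E) in the bass, with the remaining tones above: E, F#, A, C.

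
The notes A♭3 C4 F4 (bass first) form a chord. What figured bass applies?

The notes Ab, C, F stack in thirds as F–Ab–C — an F minor triad. The bass Ab is the third, so this is first inversion: figured 6.

6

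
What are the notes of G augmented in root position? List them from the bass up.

G, B, D#

Spelling G augmented: G–B–D#. In root position the root is bass, giving G, B, D# from the bottom.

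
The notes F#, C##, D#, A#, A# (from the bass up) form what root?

The distinct letter names are F#, C##, D#, A#. Arranged as a stack of thirds they read D#–F#–A#–C##, so D# is the root (a D# minor-major seventh chord).

D#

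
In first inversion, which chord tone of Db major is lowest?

Db major is Db–F–Ab. First inversion places the third in the bass: F.

F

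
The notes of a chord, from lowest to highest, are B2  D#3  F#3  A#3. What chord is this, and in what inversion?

Reducing to letter names: B, D#, F#, A#. These stack in thirds as B–D#–F#–A# — a B major seventh chord.
The lowest note is B, the root of the chord, so this is root position (figured bass 7).

B major seventh, root position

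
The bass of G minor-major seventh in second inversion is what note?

D

The fifth of G minor-major seventh (G–Bb–D–F#) is D; that is the bass in second inversion.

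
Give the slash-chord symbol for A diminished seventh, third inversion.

Third inversion of A diminished seventh has the seventh (Gb) in the bass. As a slash chord: Adim7/Gb.

Adim7/Gb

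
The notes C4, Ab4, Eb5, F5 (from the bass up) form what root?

F

Reordering C, Ab, Eb, F into stacked thirds gives F–Ab–C–Eb; the bottom of that stack, F, is the root.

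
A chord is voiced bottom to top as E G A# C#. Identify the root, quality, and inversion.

The pitch classes E, G, A#, C# arrange in thirds as A#–C#–E–G: an A# diminished seventh chord.
E is the fifth of A# diminished seventh; fifth in the bass means second inversion (figured bass 4/3).

A# diminished seventh, second inversion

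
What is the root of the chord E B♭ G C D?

Reordering E, Bb, G, C, D into stacked thirds gives C–E–G–Bb–D; the bottom of that stack, C, is the root.

C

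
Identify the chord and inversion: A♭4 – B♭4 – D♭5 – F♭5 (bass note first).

Reducing to letter names: Ab, Bb, Db, Fb. These stack in thirds as Bb–Db–Fb–Ab — a Bb half-diminished seventh chord.
The lowest note is Ab, the seventh of the chord, so this is third inversion (figured bass 4/2).

Bb half-diminished seventh, third inversion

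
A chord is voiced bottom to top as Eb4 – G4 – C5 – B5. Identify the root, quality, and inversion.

C minor-major seventh, first inversion

The distinct note names are Eb, G, C, B. Stacked in thirds they read C–Eb–G–B, which is a minor-major seventh chord on C.
The lowest note is Eb, the third of the chord, so this is first inversion (figured bass 6/5).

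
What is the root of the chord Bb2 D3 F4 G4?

Reordering Bb, D, F, G into stacked thirds gives G–Bb–D–F; the bottom of that stack, G, is the root.

G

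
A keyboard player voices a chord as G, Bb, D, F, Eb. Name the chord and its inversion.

The pitch classes G, Bb, D, F, Eb arrange in thirds as Eb–G–Bb–D–F: an Eb major ninth chord.
G is the third of Eb major ninth; third in the bass means first inversion.

Eb major ninth, first inversion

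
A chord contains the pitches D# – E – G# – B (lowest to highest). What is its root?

E

Reordering D#, E, G#, B into stacked thirds gives E–G#–B–D#; the bottom of that stack, E, is the root.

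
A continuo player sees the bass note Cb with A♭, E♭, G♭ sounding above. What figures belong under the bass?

6/5

The notes Cb, Ab, Eb, Gb stack in thirds as Ab–Cb–Eb–Gb — an Ab minor seventh chord. The bass Cb is the third, so this is first inversion: figured 6/5.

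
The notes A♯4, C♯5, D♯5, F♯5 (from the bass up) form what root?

A#, C#, D#, F# are the tones of a D# minor seventh chord (D#–F#–A#–C#), making D# the root.

D#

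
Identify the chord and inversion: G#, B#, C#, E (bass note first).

The pitch classes G#, B#, C#, E arrange in thirds as C#–E–G#–B#: a C# minor-major seventh chord.
G# is the fifth of C# minor-major seventh; fifth in the bass means second inversion (figured bass 4/3).

C# minor-major seventh, second inversion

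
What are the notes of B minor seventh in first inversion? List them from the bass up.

B minor seventh is B–D–F#–A. First inversion puts the third (D) in the bass, with the remaining tones above: D, F#, A, B.

D, F#, A, B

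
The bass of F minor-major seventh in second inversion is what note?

C

F minor-major seventh is F–Ab–C–E. Second inversion places the fifth in the bass: C.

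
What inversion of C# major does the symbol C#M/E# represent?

first inversion

C#M/E# means C# major with E# in the bass. E# is the third of C# major (C#–E#–G#), so this is first inversion.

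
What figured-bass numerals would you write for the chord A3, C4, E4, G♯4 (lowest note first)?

7

The notes A, C, E, G# stack in thirds as A–C–E–G# — an A minor-major seventh chord. The bass A is the root, so this is root position: figured 7.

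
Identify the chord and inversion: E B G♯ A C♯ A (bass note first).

A major ninth, second inversion

Reducing to letter names: E, B, G#, A, C#. These stack in thirds as A–C#–E–G#–B — an A major ninth chord.
The lowest note is E, the fifth of the chord, so this is second inversion.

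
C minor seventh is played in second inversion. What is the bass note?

In second inversion the fifth is lowest. For C minor seventh (C–Eb–G–Bb) that is G.

G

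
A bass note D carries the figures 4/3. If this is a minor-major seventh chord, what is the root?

G

The figures 4/3 mean the fifth of the chord is in the bass. If D is the fifth of a minor-major seventh chord, the root is G (chord tones G–Bb–D–F#).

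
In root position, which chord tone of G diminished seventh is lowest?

G

The root of G diminished seventh (G–Bb–Db–Fb) is G; that is the bass in root position.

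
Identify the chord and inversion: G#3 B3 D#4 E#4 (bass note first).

The distinct note names are G#, B, D#, E#. Stacked in thirds they read E#–G#–B–D#, which is a half-diminished seventh chord on E#.
With the third (G#) in the bass, the chord is in first inversion (figured bass 6/5).

E# half-diminished seventh, first inversion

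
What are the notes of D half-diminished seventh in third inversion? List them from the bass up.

C, D, F, Ab

The chord tones are D–F–Ab–C. With the seventh (C) lowest for third inversion: C, D, F, Ab.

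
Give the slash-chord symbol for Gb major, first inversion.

Gbmaj/Bb

First inversion of Gb major has the third (Bb) in the bass. As a slash chord: Gbmaj/Bb.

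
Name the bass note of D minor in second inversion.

D minor is D–F–A. Second inversion places the fifth in the bass: A.

A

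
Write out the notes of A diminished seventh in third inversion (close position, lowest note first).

A diminished seventh is A–C–Eb–Gb. Third inversion puts the seventh (Gb) in the bass, with the remaining tones above: Gb, A, C, Eb.

Gb, A, C, Eb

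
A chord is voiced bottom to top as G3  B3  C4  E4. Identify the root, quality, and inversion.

The pitch classes G, B, C, E arrange in thirds as C–E–G–B: a C major seventh chord.
The lowest note is G, the fifth of the chord, so this is second inversion (figured bass 4/3).

C major seventh, second inversion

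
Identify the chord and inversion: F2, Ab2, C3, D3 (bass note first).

The distinct note names are F, Ab, C, D. Stacked in thirds they read D–F–Ab–C, which is a half-diminished seventh chord on D.
With the third (F) in the bass, the chord is in first inversion (figured bass 6/5).

D half-diminished seventh, first inversion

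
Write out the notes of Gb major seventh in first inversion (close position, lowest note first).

Bb, Db, F, Gb

Spelling Gb major seventh: Gb–Bb–Db–F. In first inversion the third is bass, giving Bb, Db, F, Gb from the bottom.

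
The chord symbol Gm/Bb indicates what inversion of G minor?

Gm/Bb means G minor with Bb in the bass. Bb is the third of G minor (G–Bb–D), so this is first inversion.

first inversion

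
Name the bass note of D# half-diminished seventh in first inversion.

F#

In first inversion the third is lowest. For D# half-diminished seventh (D#–F#–A–C#) that is F#.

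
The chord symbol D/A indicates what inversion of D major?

D/A means D major with A in the bass. A is the fifth of D major (D–F#–A), so this is second inversion.

second inversion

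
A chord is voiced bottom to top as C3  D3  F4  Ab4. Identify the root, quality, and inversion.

D half-diminished seventh, third inversion

The distinct note names are C, D, F, Ab. Stacked in thirds they read D–F–Ab–C, which is a half-diminished seventh chord on D.
With the seventh (C) in the bass, the chord is in third inversion (figured bass 4/2).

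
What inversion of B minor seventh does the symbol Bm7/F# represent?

Bm7/F# means B minor seventh with F# in the bass. F# is the fifth of B minor seventh (B–D–F#–A), so this is second inversion.

second inversion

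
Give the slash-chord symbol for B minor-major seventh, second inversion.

Bm(maj7)/F#

Second inversion of B minor-major seventh has the fifth (F#) in the bass. As a slash chord: Bm(maj7)/F#.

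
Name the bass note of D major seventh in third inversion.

C#

D major seventh is D–F#–A–C#. Third inversion places the seventh in the bass: C#.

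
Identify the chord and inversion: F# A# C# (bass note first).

F# major, root position

Reducing to letter names: F#, A#, C#. These stack in thirds as F#–A#–C# — an F# major triad.
The lowest note is F#, the root of the chord, so this is root position (figured bass 5/3).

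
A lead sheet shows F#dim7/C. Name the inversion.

F#dim7/C means F# diminished seventh with C in the bass. C is the fifth of F# diminished seventh (F#–A–C–Eb), so this is second inversion.

second inversion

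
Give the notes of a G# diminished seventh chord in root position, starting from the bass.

Spelling G# diminished seventh: G#–B–D–F. In root position the root is bass, giving G#, B, D, F from the bottom.

G#, B, D, F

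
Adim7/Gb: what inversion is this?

third inversion

Adim7/Gb means A diminished seventh with Gb in the bass. Gb is the seventh of A diminished seventh (A–C–Eb–Gb), so this is third inversion.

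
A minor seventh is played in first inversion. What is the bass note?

The third of A minor seventh (A–C–E–G) is C; that is the bass in first inversion.

C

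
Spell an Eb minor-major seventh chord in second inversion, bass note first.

Spelling Eb minor-major seventh: Eb–Gb–Bb–D. In second inversion the fifth is bass, giving Bb, D, Eb, Gb from the bottom.

Bb, D, Eb, Gb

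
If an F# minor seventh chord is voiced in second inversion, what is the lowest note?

The fifth of F# minor seventh (F#–A–C#–E) is C#; that is the bass in second inversion.

C#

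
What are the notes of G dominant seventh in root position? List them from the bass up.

The chord tones are G–B–D–F. With the root (G) lowest for root position: G, B, D, F.

G, B, D, F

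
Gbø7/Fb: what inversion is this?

third inversion

Gbø7/Fb means Gb half-diminished seventh with Fb in the bass. Fb is the seventh of Gb half-diminished seventh (Gb–Bbb–Dbb–Fb), so this is third inversion.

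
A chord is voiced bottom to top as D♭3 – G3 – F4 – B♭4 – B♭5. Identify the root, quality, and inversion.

G half-diminished seventh, second inversion

The distinct note names are Db, G, F, Bb. Stacked in thirds they read G–Bb–Db–F, which is a half-diminished seventh chord on G.
Db is the fifth of G half-diminished seventh; fifth in the bass means second inversion (figured bass 4/3).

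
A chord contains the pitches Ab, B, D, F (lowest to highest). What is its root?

Reordering Ab, B, D, F into stacked thirds gives B–D–F–Ab; the bottom of that stack, B, is the root.

B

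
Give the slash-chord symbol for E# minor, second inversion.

E#m/B#

Second inversion of E# minor has the fifth (B#) in the bass. As a slash chord: E#m/B#.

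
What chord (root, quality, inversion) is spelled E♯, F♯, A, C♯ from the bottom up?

F# minor-major seventh, third inversion

The pitch classes E#, F#, A, C# arrange in thirds as F#–A–C#–E#: an F# minor-major seventh chord.
With the seventh (E#) in the bass, the chord is in third inversion (figured bass 4/2).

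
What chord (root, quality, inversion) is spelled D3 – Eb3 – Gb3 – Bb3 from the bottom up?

The distinct note names are D, Eb, Gb, Bb. Stacked in thirds they read Eb–Gb–Bb–D, which is a minor-major seventh chord on Eb.
D is the seventh of Eb minor-major seventh; seventh in the bass means third inversion (figured bass 4/2).

Eb minor-major seventh, third inversion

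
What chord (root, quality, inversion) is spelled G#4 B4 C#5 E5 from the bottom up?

C# minor seventh, second inversion

Reducing to letter names: G#, B, C#, E. These stack in thirds as C#–E–G#–B — a C# minor seventh chord.
The lowest note is G#, the fifth of the chord, so this is second inversion (figured bass 4/3).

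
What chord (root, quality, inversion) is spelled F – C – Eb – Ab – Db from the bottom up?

Db major ninth, first inversion

The pitch classes F, C, Eb, Ab, Db arrange in thirds as Db–F–Ab–C–Eb: a Db major ninth chord.
F is the third of Db major ninth; third in the bass means first inversion.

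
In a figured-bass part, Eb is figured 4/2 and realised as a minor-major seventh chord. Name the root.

Fb

The figures 4/2 mean the seventh of the chord is in the bass. If Eb is the seventh of a minor-major seventh chord, the root is Fb (chord tones Fb–Abb–Cb–Eb).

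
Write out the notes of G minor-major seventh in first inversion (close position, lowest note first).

Spelling G minor-major seventh: G–Bb–D–F#. In first inversion the third is bass, giving Bb, D, F#, G from the bottom.

Bb, D, F#, G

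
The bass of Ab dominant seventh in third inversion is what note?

Ab dominant seventh is Ab–C–Eb–Gb. Third inversion places the seventh in the bass: Gb.

Gb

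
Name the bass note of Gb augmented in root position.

The root of Gb augmented (Gb–Bb–D) is Gb; that is the bass in root position.

Gb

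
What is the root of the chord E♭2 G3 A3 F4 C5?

Reordering Eb, G, A, F, C into stacked thirds gives F–A–C–Eb–G; the bottom of that stack, F, is the root.

F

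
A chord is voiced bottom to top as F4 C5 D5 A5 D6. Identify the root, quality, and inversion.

The distinct note names are F, C, D, A. Stacked in thirds they read D–F–A–C, which is a minor seventh chord on D.
The lowest note is F, the third of the chord, so this is first inversion (figured bass 6/5).

D minor seventh, first inversion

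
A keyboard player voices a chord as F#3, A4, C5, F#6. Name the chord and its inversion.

The distinct note names are F#, A, C. Stacked in thirds they read F#–A–C, which is a diminished triad on F#.
With the root (F#) in the bass, the chord is in root position (figured bass 5/3).

F# diminished, root position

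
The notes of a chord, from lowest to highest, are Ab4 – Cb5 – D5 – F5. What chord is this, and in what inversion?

D diminished seventh, second inversion

Reducing to letter names: Ab, Cb, D, F. These stack in thirds as D–F–Ab–Cb — a D diminished seventh chord.
Ab is the fifth of D diminished seventh; fifth in the bass means second inversion (figured bass 4/3).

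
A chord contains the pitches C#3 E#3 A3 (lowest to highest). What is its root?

A

Reordering C#, E#, A into stacked thirds gives A–C#–E#; the bottom of that stack, A, is the root.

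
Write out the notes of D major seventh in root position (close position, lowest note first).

Spelling D major seventh: D–F#–A–C#. In root position the root is bass, giving D, F#, A, C# from the bottom.

D, F#, A, C#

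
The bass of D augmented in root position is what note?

D augmented is D–F#–A#. Root position places the root in the bass: D.

D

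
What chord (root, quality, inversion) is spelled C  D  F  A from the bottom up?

D minor seventh, third inversion

The pitch classes C, D, F, A arrange in thirds as D–F–A–C: a D minor seventh chord.
With the seventh (C) in the bass, the chord is in third inversion (figured bass 4/2).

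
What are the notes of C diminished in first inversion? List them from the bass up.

The chord tones are C–Eb–Gb. With the third (Eb) lowest for first inversion: Eb, Gb, C.

Eb, Gb, C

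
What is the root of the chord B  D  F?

Reordering B, D, F into stacked thirds gives B–D–F; the bottom of that stack, B, is the root.

B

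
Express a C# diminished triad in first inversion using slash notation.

C#dim/E

First inversion of C# diminished has the third (E) in the bass. As a slash chord: C#dim/E.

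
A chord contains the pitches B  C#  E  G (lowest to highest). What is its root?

B, C#, E, G are the tones of a C# half-diminished seventh chord (C#–E–G–B), making C# the root.

C#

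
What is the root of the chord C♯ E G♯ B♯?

The distinct letter names are C#, E, G#, B#. Arranged as a stack of thirds they read C#–E–G#–B#, so C# is the root (a C# minor-major seventh chord).

C#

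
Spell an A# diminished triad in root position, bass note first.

A#, C#, E

The chord tones are A#–C#–E. With the root (A#) lowest for root position: A#, C#, E.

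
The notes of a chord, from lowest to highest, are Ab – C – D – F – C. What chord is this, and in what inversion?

D half-diminished seventh, second inversion

The distinct note names are Ab, C, D, F. Stacked in thirds they read D–F–Ab–C, which is a half-diminished seventh chord on D.
The lowest note is Ab, the fifth of the chord, so this is second inversion (figured bass 4/3).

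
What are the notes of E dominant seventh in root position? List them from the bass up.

The chord tones are E–G#–B–D. With the root (E) lowest for root position: E, G#, B, D.

E, G#, B, D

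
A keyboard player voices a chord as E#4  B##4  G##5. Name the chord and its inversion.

E# augmented, root position

Reducing to letter names: E#, B##, G##. These stack in thirds as E#–G##–B## — an E# augmented triad.
The lowest note is E#, the root of the chord, so this is root position (figured bass 5/3).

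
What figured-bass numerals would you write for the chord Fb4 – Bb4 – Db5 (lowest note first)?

6/4

The notes Fb, Bb, Db stack in thirds as Bb–Db–Fb — a Bb diminished triad. The bass Fb is the fifth, so this is second inversion: figured 6/4.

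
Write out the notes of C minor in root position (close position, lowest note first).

C minor is C–Eb–G. Root position puts the root (C) in the bass, with the remaining tones above: C, Eb, G.

C, Eb, G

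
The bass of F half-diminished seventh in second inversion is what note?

F half-diminished seventh is F–Ab–Cb–Eb. Second inversion places the fifth in the bass: Cb.

Cb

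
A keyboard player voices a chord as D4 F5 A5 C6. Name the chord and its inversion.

The pitch classes D, F, A, C arrange in thirds as D–F–A–C: a D minor seventh chord.
The lowest note is D, the root of the chord, so this is root position (figured bass 7).

D minor seventh, root position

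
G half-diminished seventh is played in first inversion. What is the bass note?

Bb

The third of G half-diminished seventh (G–Bb–Db–F) is Bb; that is the bass in first inversion.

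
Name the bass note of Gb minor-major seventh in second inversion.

Db

In second inversion the fifth is lowest. For Gb minor-major seventh (Gb–Bbb–Db–F) that is Db.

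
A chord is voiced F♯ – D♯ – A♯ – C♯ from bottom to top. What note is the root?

The distinct letter names are F#, D#, A#, C#. Arranged as a stack of thirds they read D#–F#–A#–C#, so D# is the root (a D# minor seventh chord).

D#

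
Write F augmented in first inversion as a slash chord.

First inversion of F augmented has the third (A) in the bass. As a slash chord: Faug/A.

Faug/A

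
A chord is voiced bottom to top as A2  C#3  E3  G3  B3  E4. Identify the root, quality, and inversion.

A dominant ninth, root position

The distinct note names are A, C#, E, G, B. Stacked in thirds they read A–C#–E–G–B, which is a dominant ninth chord on A.
With the root (A) in the bass, the chord is in root position.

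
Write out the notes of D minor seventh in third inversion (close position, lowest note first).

D minor seventh is D–F–A–C. Third inversion puts the seventh (C) in the bass, with the remaining tones above: C, D, F, A.

C, D, F, A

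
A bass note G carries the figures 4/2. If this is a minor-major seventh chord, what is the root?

The figures 4/2 mean the seventh of the chord is in the bass. If G is the seventh of a minor-major seventh chord, the root is Ab (chord tones Ab–Cb–Eb–G).

Ab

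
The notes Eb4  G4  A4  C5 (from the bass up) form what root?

A

Eb, G, A, C are the tones of an A half-diminished seventh chord (A–C–Eb–G), making A the root.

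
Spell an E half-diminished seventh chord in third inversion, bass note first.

D, E, G, Bb

The chord tones are E–G–Bb–D. With the seventh (D) lowest for third inversion: D, E, G, Bb.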